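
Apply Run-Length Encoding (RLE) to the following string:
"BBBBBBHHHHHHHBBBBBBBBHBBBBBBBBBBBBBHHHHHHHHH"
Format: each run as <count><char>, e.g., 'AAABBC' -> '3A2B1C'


Scanning runs left to right:
  i=0: run of 'B' x 6 -> '6B'
  i=6: run of 'H' x 7 -> '7H'
  i=13: run of 'B' x 8 -> '8B'
  i=21: run of 'H' x 1 -> '1H'
  i=22: run of 'B' x 13 -> '13B'
  i=35: run of 'H' x 9 -> '9H'

RLE = 6B7H8B1H13B9H


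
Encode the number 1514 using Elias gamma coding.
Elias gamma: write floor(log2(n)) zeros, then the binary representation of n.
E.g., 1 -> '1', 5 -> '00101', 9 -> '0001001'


num_bits = floor(log2(1514)) + 1 = 11
leading_zeros = num_bits - 1 = 10
binary(1514) = 10111101010

Elias gamma(1514) = '0000000000' + '10111101010' = 000000000010111101010 (21 bits)


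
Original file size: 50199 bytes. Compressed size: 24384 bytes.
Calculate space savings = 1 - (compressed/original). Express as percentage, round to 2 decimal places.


ratio = compressed/original = 24384/50199 = 0.485747
savings = 1 - ratio = 1 - 0.485747 = 0.514253
as a percentage: 0.514253 * 100 = 51.43%

Space savings = 1 - 24384/50199 = 51.43%


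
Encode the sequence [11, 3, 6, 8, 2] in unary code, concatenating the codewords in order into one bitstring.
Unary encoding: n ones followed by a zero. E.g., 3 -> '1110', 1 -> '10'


Encode each number as n ones followed by a terminating 0:
  11 -> 111111111110 (12 bits)
  3 -> 1110 (4 bits)
  6 -> 1111110 (7 bits)
  8 -> 111111110 (9 bits)
  2 -> 110 (3 bits)
Total length = 12 + 4 + 7 + 9 + 3 = 35 bits.

Unary([11, 3, 6, 8, 2]) = 11111111111011101111110111111110110 (35 bits)


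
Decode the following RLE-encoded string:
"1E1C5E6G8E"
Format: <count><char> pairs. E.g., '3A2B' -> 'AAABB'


Expanding each <count><char> pair:
  1E -> 'E'
  1C -> 'C'
  5E -> 'EEEEE'
  6G -> 'GGGGGG'
  8E -> 'EEEEEEEE'

Decoded = ECEEEEEGGGGGGEEEEEEEE


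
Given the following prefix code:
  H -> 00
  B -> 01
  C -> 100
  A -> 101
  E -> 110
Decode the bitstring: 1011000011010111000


Decoding step by step:
Bits 101 -> A
Bits 100 -> C
Bits 00 -> H
Bits 110 -> E
Bits 101 -> A
Bits 110 -> E
Bits 00 -> H


Decoded message: ACHEAEH


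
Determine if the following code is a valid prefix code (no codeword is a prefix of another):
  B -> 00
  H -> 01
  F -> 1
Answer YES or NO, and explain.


Checking each pair (does one codeword prefix another?):
  B='00' vs H='01': no prefix
  B='00' vs F='1': no prefix
  H='01' vs B='00': no prefix
  H='01' vs F='1': no prefix
  F='1' vs B='00': no prefix
  F='1' vs H='01': no prefix
No violation found over all pairs.

YES -- this is a valid prefix code. No codeword is a prefix of any other codeword.


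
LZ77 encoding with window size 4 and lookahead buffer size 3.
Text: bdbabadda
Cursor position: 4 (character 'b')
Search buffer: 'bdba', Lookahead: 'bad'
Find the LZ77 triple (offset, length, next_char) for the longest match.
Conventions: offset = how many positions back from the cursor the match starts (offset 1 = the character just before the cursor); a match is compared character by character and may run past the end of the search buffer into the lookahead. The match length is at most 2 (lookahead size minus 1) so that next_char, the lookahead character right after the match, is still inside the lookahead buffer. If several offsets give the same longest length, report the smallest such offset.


Try each offset into the search buffer:
  offset=1 (pos 3, char 'a'): match length 0
  offset=2 (pos 2, char 'b'): match length 2
  offset=3 (pos 1, char 'd'): match length 0
  offset=4 (pos 0, char 'b'): match length 1
Longest match has length 2 at offset 2.
next_char = character at position 4 + 2 = 6 -> 'd'

Best match: offset=2, length=2 (matching 'ba' starting at position 2)
LZ77 triple: (2, 2, 'd')


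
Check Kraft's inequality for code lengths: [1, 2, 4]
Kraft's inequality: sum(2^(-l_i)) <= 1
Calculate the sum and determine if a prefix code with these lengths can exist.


Sum = 2^(-1) + 2^(-2) + 2^(-4)
    = 0.5 + 0.25 + 0.0625
    = 13/16 = 0.8125
Since 0.8125 <= 1, Kraft's inequality IS satisfied.
A prefix code with these lengths CAN exist.

Kraft sum = 0.8125. Satisfied.


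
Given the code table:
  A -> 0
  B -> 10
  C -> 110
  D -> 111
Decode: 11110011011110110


Decoding:
111 -> D
10 -> B
0 -> A
110 -> C
111 -> D
10 -> B
110 -> C


Result: DBACDBC


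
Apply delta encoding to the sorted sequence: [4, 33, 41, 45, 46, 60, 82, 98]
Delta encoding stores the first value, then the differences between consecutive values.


First value: 4
Deltas:
  33 - 4 = 29
  41 - 33 = 8
  45 - 41 = 4
  46 - 45 = 1
  60 - 46 = 14
  82 - 60 = 22
  98 - 82 = 16


Delta encoded: [4, 29, 8, 4, 1, 14, 22, 16]


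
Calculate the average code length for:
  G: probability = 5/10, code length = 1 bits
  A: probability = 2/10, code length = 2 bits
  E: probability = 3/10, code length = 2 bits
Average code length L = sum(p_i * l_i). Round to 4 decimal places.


Weighted contributions p_i * l_i:
  G: (5/10) * 1 = 5/10
  A: (2/10) * 2 = 4/10
  E: (3/10) * 2 = 6/10
Sum = (5 + 4 + 6)/10 = 15/10

L = 15/10 = 1.5000 bits/symbol


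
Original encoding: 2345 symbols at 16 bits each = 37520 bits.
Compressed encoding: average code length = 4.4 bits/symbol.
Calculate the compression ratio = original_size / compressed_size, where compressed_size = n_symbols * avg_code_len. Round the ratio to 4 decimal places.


original_size = n_symbols * orig_bits = 2345 * 16 = 37520 bits
compressed_size = n_symbols * avg_code_len = 2345 * 4.4 = 10318.0 bits
ratio = original_size / compressed_size = 37520 / 10318.0 = 3.6364

Compression ratio = 3.6364


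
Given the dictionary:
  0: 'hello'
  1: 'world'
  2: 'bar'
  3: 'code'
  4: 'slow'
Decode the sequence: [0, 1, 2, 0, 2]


Look up each index in the dictionary:
  0 -> 'hello'
  1 -> 'world'
  2 -> 'bar'
  0 -> 'hello'
  2 -> 'bar'

Decoded: "hello world bar hello bar"


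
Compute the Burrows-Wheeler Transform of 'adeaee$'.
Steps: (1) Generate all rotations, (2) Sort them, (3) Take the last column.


Rotations (sorted):
  0: $adeaee -> last char: e
  1: adeaee$ -> last char: $
  2: aee$ade -> last char: e
  3: deaee$a -> last char: a
  4: e$adeae -> last char: e
  5: eaee$ad -> last char: d
  6: ee$adea -> last char: a


BWT = e$eaeda


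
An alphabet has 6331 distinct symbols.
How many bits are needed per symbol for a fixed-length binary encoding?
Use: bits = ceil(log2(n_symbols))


log2(6331) = 12.6282
Bracket: 2^12 = 4096 < 6331 <= 2^13 = 8192
So ceil(log2(6331)) = 13

bits = ceil(log2(6331)) = ceil(12.6282) = 13 bits


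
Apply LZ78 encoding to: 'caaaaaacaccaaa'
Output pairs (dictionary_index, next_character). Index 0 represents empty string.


LZ78 encoding steps:
Dictionary: {0: ''}
Step 1: w='' (idx 0), next='c' -> output (0, 'c'), add 'c' as idx 1
Step 2: w='' (idx 0), next='a' -> output (0, 'a'), add 'a' as idx 2
Step 3: w='a' (idx 2), next='a' -> output (2, 'a'), add 'aa' as idx 3
Step 4: w='aa' (idx 3), next='a' -> output (3, 'a'), add 'aaa' as idx 4
Step 5: w='c' (idx 1), next='a' -> output (1, 'a'), add 'ca' as idx 5
Step 6: w='c' (idx 1), next='c' -> output (1, 'c'), add 'cc' as idx 6
Step 7: w='aaa' (idx 4), end of input -> output (4, '')


Encoded: [(0, 'c'), (0, 'a'), (2, 'a'), (3, 'a'), (1, 'a'), (1, 'c'), (4, '')]


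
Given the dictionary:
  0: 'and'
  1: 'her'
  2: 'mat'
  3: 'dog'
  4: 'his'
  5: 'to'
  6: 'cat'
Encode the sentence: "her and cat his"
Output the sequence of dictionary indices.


Look up each word in the dictionary:
  'her' -> 1
  'and' -> 0
  'cat' -> 6
  'his' -> 4

Encoded: [1, 0, 6, 4]


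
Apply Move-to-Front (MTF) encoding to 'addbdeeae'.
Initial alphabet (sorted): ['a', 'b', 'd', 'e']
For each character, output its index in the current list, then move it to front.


MTF encoding:
'a': index 0 in ['a', 'b', 'd', 'e'] -> ['a', 'b', 'd', 'e']
'd': index 2 in ['a', 'b', 'd', 'e'] -> ['d', 'a', 'b', 'e']
'd': index 0 in ['d', 'a', 'b', 'e'] -> ['d', 'a', 'b', 'e']
'b': index 2 in ['d', 'a', 'b', 'e'] -> ['b', 'd', 'a', 'e']
'd': index 1 in ['b', 'd', 'a', 'e'] -> ['d', 'b', 'a', 'e']
'e': index 3 in ['d', 'b', 'a', 'e'] -> ['e', 'd', 'b', 'a']
'e': index 0 in ['e', 'd', 'b', 'a'] -> ['e', 'd', 'b', 'a']
'a': index 3 in ['e', 'd', 'b', 'a'] -> ['a', 'e', 'd', 'b']
'e': index 1 in ['a', 'e', 'd', 'b'] -> ['e', 'a', 'd', 'b']


Output: [0, 2, 0, 2, 1, 3, 0, 3, 1]


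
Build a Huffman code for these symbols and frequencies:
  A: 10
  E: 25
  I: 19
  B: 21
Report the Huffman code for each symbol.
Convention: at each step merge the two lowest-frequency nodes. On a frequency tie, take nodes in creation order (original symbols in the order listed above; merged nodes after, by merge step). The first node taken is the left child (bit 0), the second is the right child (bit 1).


Huffman tree construction:
Step 1: Merge A(10) + I(19) = 29
Step 2: Merge B(21) + E(25) = 46
Step 3: Merge (A+I)(29) + (B+E)(46) = 75
Read each symbol's code off the tree from the root (left child = 0, right child = 1).

Codes:
  A: 00 (length 2)
  E: 11 (length 2)
  I: 01 (length 2)
  B: 10 (length 2)
Average code length: 150/75 = 2.0000 bits/symbol


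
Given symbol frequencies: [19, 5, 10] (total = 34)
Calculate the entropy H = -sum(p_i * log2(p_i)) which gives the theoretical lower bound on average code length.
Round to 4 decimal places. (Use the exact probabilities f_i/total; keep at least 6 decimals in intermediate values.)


Per-symbol terms -p_i * log2(p_i) with p_i = f_i/34:
  p = 19/34 = 0.558824: log2(p) = -0.839535, -p*log2(p) = 0.469152
  p = 5/34 = 0.147059: log2(p) = -2.765535, -p*log2(p) = 0.406696
  p = 10/34 = 0.294118: log2(p) = -1.765535, -p*log2(p) = 0.519275
H = 0.469152 + 0.406696 + 0.519275 = 1.395123

H = 1.3951 bits/symbol


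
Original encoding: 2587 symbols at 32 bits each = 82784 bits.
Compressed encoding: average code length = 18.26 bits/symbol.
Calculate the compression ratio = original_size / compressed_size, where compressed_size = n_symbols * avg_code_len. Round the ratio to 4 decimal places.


original_size = n_symbols * orig_bits = 2587 * 32 = 82784 bits
compressed_size = n_symbols * avg_code_len = 2587 * 18.26 = 47238.62 bits
ratio = original_size / compressed_size = 82784 / 47238.62 = 1.7525

Compression ratio = 1.7525


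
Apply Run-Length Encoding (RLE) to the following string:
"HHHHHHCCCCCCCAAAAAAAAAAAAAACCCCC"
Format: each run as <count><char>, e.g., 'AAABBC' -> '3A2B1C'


Scanning runs left to right:
  i=0: run of 'H' x 6 -> '6H'
  i=6: run of 'C' x 7 -> '7C'
  i=13: run of 'A' x 14 -> '14A'
  i=27: run of 'C' x 5 -> '5C'

RLE = 6H7C14A5C


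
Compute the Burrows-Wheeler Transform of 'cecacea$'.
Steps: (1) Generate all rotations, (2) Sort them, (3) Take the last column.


Rotations (sorted):
  0: $cecacea -> last char: a
  1: a$cecace -> last char: e
  2: acea$cec -> last char: c
  3: cacea$ce -> last char: e
  4: cea$ceca -> last char: a
  5: cecacea$ -> last char: $
  6: ea$cecac -> last char: c
  7: ecacea$c -> last char: c


BWT = aecea$cc


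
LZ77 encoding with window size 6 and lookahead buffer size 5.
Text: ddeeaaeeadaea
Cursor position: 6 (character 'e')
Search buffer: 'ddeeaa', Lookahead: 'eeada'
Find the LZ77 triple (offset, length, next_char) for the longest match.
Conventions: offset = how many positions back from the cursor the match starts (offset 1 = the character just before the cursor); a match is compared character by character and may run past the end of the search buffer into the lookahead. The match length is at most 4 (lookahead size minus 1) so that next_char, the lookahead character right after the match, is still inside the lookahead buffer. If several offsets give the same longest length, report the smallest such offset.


Try each offset into the search buffer:
  offset=1 (pos 5, char 'a'): match length 0
  offset=2 (pos 4, char 'a'): match length 0
  offset=3 (pos 3, char 'e'): match length 1
  offset=4 (pos 2, char 'e'): match length 3
  offset=5 (pos 1, char 'd'): match length 0
  offset=6 (pos 0, char 'd'): match length 0
Longest match has length 3 at offset 4.
next_char = character at position 6 + 3 = 9 -> 'd'

Best match: offset=4, length=3 (matching 'eea' starting at position 2)
LZ77 triple: (4, 3, 'd')


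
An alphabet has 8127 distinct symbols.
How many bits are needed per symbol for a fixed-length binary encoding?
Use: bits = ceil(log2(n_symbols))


log2(8127) = 12.9885
Bracket: 2^12 = 4096 < 8127 <= 2^13 = 8192
So ceil(log2(8127)) = 13

bits = ceil(log2(8127)) = ceil(12.9885) = 13 bits


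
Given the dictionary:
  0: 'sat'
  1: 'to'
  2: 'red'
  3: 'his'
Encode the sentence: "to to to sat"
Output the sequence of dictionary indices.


Look up each word in the dictionary:
  'to' -> 1
  'to' -> 1
  'to' -> 1
  'sat' -> 0

Encoded: [1, 1, 1, 0]


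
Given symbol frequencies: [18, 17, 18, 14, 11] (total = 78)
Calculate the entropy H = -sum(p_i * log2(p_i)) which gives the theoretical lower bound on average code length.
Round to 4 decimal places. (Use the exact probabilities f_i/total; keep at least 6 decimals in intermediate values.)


Per-symbol terms -p_i * log2(p_i) with p_i = f_i/78:
  p = 18/78 = 0.230769: log2(p) = -2.115477, -p*log2(p) = 0.488187
  p = 17/78 = 0.217949: log2(p) = -2.197939, -p*log2(p) = 0.479038
  p = 18/78 = 0.230769: log2(p) = -2.115477, -p*log2(p) = 0.488187
  p = 14/78 = 0.179487: log2(p) = -2.478047, -p*log2(p) = 0.444778
  p = 11/78 = 0.141026: log2(p) = -2.825971, -p*log2(p) = 0.398534
H = 0.488187 + 0.479038 + 0.488187 + 0.444778 + 0.398534 = 2.298724

H = 2.2987 bits/symbol


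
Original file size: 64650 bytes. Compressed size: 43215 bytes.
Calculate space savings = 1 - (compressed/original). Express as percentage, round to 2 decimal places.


ratio = compressed/original = 43215/64650 = 0.668445
savings = 1 - ratio = 1 - 0.668445 = 0.331555
as a percentage: 0.331555 * 100 = 33.16%

Space savings = 1 - 43215/64650 = 33.16%


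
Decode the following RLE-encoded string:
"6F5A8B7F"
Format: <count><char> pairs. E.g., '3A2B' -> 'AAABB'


Expanding each <count><char> pair:
  6F -> 'FFFFFF'
  5A -> 'AAAAA'
  8B -> 'BBBBBBBB'
  7F -> 'FFFFFFF'

Decoded = FFFFFFAAAAABBBBBBBBFFFFFFF


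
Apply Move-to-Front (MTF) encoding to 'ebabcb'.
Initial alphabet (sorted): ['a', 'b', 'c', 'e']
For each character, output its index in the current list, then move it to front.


MTF encoding:
'e': index 3 in ['a', 'b', 'c', 'e'] -> ['e', 'a', 'b', 'c']
'b': index 2 in ['e', 'a', 'b', 'c'] -> ['b', 'e', 'a', 'c']
'a': index 2 in ['b', 'e', 'a', 'c'] -> ['a', 'b', 'e', 'c']
'b': index 1 in ['a', 'b', 'e', 'c'] -> ['b', 'a', 'e', 'c']
'c': index 3 in ['b', 'a', 'e', 'c'] -> ['c', 'b', 'a', 'e']
'b': index 1 in ['c', 'b', 'a', 'e'] -> ['b', 'c', 'a', 'e']


Output: [3, 2, 2, 1, 3, 1]


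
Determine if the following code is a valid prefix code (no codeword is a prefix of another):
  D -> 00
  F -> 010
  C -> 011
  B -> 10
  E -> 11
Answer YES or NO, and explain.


Checking each pair (does one codeword prefix another?):
  D='00' vs F='010': no prefix
  D='00' vs C='011': no prefix
  D='00' vs B='10': no prefix
  D='00' vs E='11': no prefix
  F='010' vs D='00': no prefix
  F='010' vs C='011': no prefix
  F='010' vs B='10': no prefix
  F='010' vs E='11': no prefix
  C='011' vs D='00': no prefix
  C='011' vs F='010': no prefix
  C='011' vs B='10': no prefix
  C='011' vs E='11': no prefix
  B='10' vs D='00': no prefix
  B='10' vs F='010': no prefix
  B='10' vs C='011': no prefix
  B='10' vs E='11': no prefix
  E='11' vs D='00': no prefix
  E='11' vs F='010': no prefix
  E='11' vs C='011': no prefix
  E='11' vs B='10': no prefix
No violation found over all pairs.

YES -- this is a valid prefix code. No codeword is a prefix of any other codeword.


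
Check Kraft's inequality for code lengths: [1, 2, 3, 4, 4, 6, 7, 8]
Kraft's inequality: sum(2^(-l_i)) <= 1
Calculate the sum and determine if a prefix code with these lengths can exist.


Sum = 2^(-1) + 2^(-2) + 2^(-3) + 2^(-4) + 2^(-4) + 2^(-6) + 2^(-7) + 2^(-8)
    = 0.5 + 0.25 + 0.125 + 0.0625 + 0.0625 + 0.015625 + 0.0078125 + 0.00390625
    = 263/256 = 1.02734375
Since 1.02734375 > 1, Kraft's inequality is NOT satisfied.
A prefix code with these lengths CANNOT exist.

Kraft sum = 1.02734375. Not satisfied.


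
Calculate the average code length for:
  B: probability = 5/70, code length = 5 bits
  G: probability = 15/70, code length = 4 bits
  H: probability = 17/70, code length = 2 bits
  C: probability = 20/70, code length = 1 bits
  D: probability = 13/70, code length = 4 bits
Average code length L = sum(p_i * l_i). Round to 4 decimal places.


Weighted contributions p_i * l_i:
  B: (5/70) * 5 = 25/70
  G: (15/70) * 4 = 60/70
  H: (17/70) * 2 = 34/70
  C: (20/70) * 1 = 20/70
  D: (13/70) * 4 = 52/70
Sum = (25 + 60 + 34 + 20 + 52)/70 = 191/70

L = 191/70 = 2.7286 bits/symbol


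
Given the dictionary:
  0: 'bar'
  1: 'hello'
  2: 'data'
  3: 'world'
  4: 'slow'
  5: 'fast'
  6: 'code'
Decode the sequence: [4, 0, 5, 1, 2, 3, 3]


Look up each index in the dictionary:
  4 -> 'slow'
  0 -> 'bar'
  5 -> 'fast'
  1 -> 'hello'
  2 -> 'data'
  3 -> 'world'
  3 -> 'world'

Decoded: "slow bar fast hello data world world"


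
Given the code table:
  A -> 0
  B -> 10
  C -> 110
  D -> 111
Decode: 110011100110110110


Decoding:
110 -> C
0 -> A
111 -> D
0 -> A
0 -> A
110 -> C
110 -> C
110 -> C


Result: CADAACCC


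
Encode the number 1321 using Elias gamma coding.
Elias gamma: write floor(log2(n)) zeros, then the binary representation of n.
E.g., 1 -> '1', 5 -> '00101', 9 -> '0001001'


num_bits = floor(log2(1321)) + 1 = 11
leading_zeros = num_bits - 1 = 10
binary(1321) = 10100101001

Elias gamma(1321) = '0000000000' + '10100101001' = 000000000010100101001 (21 bits)


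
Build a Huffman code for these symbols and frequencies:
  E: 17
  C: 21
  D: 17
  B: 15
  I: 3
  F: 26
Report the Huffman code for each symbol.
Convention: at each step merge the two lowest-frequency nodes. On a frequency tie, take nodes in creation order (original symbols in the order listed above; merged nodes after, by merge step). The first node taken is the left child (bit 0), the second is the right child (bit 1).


Huffman tree construction:
Step 1: Merge I(3) + B(15) = 18
Step 2: Merge E(17) + D(17) = 34
Step 3: Merge (I+B)(18) + C(21) = 39
Step 4: Merge F(26) + (E+D)(34) = 60
Step 5: Merge ((I+B)+C)(39) + (F+(E+D))(60) = 99
Read each symbol's code off the tree from the root (left child = 0, right child = 1).

Codes:
  E: 110 (length 3)
  C: 01 (length 2)
  D: 111 (length 3)
  B: 001 (length 3)
  I: 000 (length 3)
  F: 10 (length 2)
Average code length: 250/99 = 2.5253 bits/symbol


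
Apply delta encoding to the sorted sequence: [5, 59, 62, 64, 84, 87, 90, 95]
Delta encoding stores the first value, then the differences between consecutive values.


First value: 5
Deltas:
  59 - 5 = 54
  62 - 59 = 3
  64 - 62 = 2
  84 - 64 = 20
  87 - 84 = 3
  90 - 87 = 3
  95 - 90 = 5


Delta encoded: [5, 54, 3, 2, 20, 3, 3, 5]


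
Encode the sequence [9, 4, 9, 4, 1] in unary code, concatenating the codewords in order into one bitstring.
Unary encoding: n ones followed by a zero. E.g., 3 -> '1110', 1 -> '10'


Encode each number as n ones followed by a terminating 0:
  9 -> 1111111110 (10 bits)
  4 -> 11110 (5 bits)
  9 -> 1111111110 (10 bits)
  4 -> 11110 (5 bits)
  1 -> 10 (2 bits)
Total length = 10 + 5 + 10 + 5 + 2 = 32 bits.

Unary([9, 4, 9, 4, 1]) = 11111111101111011111111101111010 (32 bits)


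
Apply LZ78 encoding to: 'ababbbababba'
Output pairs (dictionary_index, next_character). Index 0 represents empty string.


LZ78 encoding steps:
Dictionary: {0: ''}
Step 1: w='' (idx 0), next='a' -> output (0, 'a'), add 'a' as idx 1
Step 2: w='' (idx 0), next='b' -> output (0, 'b'), add 'b' as idx 2
Step 3: w='a' (idx 1), next='b' -> output (1, 'b'), add 'ab' as idx 3
Step 4: w='b' (idx 2), next='b' -> output (2, 'b'), add 'bb' as idx 4
Step 5: w='ab' (idx 3), next='a' -> output (3, 'a'), add 'aba' as idx 5
Step 6: w='bb' (idx 4), next='a' -> output (4, 'a'), add 'bba' as idx 6


Encoded: [(0, 'a'), (0, 'b'), (1, 'b'), (2, 'b'), (3, 'a'), (4, 'a')]


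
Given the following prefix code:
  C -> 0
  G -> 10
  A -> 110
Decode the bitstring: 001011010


Decoding step by step:
Bits 0 -> C
Bits 0 -> C
Bits 10 -> G
Bits 110 -> A
Bits 10 -> G


Decoded message: CCGAG


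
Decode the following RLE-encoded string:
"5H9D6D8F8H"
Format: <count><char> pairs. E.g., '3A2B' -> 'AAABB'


Expanding each <count><char> pair:
  5H -> 'HHHHH'
  9D -> 'DDDDDDDDD'
  6D -> 'DDDDDD'
  8F -> 'FFFFFFFF'
  8H -> 'HHHHHHHH'

Decoded = HHHHHDDDDDDDDDDDDDDDFFFFFFFFHHHHHHHH


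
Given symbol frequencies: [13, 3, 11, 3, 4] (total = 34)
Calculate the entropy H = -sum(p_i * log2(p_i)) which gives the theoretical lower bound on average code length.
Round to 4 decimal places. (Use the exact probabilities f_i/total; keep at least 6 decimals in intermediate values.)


Per-symbol terms -p_i * log2(p_i) with p_i = f_i/34:
  p = 13/34 = 0.382353: log2(p) = -1.387023, -p*log2(p) = 0.530332
  p = 3/34 = 0.088235: log2(p) = -3.502500, -p*log2(p) = 0.309044
  p = 11/34 = 0.323529: log2(p) = -1.628031, -p*log2(p) = 0.526716
  p = 3/34 = 0.088235: log2(p) = -3.502500, -p*log2(p) = 0.309044
  p = 4/34 = 0.117647: log2(p) = -3.087463, -p*log2(p) = 0.363231
H = 0.530332 + 0.309044 + 0.526716 + 0.309044 + 0.363231 = 2.038367

H = 2.0384 bits/symbol


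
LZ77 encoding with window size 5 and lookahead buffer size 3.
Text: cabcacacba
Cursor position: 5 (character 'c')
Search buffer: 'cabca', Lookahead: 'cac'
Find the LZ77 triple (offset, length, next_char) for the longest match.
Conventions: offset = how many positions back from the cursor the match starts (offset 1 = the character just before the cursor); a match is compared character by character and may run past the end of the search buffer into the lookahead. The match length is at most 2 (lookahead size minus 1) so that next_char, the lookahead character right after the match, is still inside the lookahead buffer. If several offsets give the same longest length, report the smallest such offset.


Try each offset into the search buffer:
  offset=1 (pos 4, char 'a'): match length 0
  offset=2 (pos 3, char 'c'): match length 2
  offset=3 (pos 2, char 'b'): match length 0
  offset=4 (pos 1, char 'a'): match length 0
  offset=5 (pos 0, char 'c'): match length 2
Longest match has length 2, found at offsets 2, 5; take the smallest, offset 2.
next_char = character at position 5 + 2 = 7 -> 'c'

Best match: offset=2, length=2 (matching 'ca' starting at position 3)
LZ77 triple: (2, 2, 'c')


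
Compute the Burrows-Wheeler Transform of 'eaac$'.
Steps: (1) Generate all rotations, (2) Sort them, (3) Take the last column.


Rotations (sorted):
  0: $eaac -> last char: c
  1: aac$e -> last char: e
  2: ac$ea -> last char: a
  3: c$eaa -> last char: a
  4: eaac$ -> last char: $


BWT = ceaa$


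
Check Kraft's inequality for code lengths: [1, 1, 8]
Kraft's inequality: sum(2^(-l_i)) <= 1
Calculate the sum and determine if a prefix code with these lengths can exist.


Sum = 2^(-1) + 2^(-1) + 2^(-8)
    = 0.5 + 0.5 + 0.00390625
    = 257/256 = 1.00390625
Since 1.00390625 > 1, Kraft's inequality is NOT satisfied.
A prefix code with these lengths CANNOT exist.

Kraft sum = 1.00390625. Not satisfied.


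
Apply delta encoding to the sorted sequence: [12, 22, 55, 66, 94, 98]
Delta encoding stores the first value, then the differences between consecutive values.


First value: 12
Deltas:
  22 - 12 = 10
  55 - 22 = 33
  66 - 55 = 11
  94 - 66 = 28
  98 - 94 = 4


Delta encoded: [12, 10, 33, 11, 28, 4]


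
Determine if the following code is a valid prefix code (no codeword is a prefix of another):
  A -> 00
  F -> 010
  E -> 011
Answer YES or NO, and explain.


Checking each pair (does one codeword prefix another?):
  A='00' vs F='010': no prefix
  A='00' vs E='011': no prefix
  F='010' vs A='00': no prefix
  F='010' vs E='011': no prefix
  E='011' vs A='00': no prefix
  E='011' vs F='010': no prefix
No violation found over all pairs.

YES -- this is a valid prefix code. No codeword is a prefix of any other codeword.


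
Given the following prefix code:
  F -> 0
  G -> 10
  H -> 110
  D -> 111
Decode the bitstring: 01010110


Decoding step by step:
Bits 0 -> F
Bits 10 -> G
Bits 10 -> G
Bits 110 -> H


Decoded message: FGGH


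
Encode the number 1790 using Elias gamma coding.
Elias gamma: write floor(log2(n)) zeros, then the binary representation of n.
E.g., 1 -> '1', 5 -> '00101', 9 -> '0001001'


num_bits = floor(log2(1790)) + 1 = 11
leading_zeros = num_bits - 1 = 10
binary(1790) = 11011111110

Elias gamma(1790) = '0000000000' + '11011111110' = 000000000011011111110 (21 bits)


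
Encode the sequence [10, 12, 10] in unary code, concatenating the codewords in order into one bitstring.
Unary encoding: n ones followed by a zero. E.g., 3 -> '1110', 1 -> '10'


Encode each number as n ones followed by a terminating 0:
  10 -> 11111111110 (11 bits)
  12 -> 1111111111110 (13 bits)
  10 -> 11111111110 (11 bits)
Total length = 11 + 13 + 11 = 35 bits.

Unary([10, 12, 10]) = 11111111110111111111111011111111110 (35 bits)


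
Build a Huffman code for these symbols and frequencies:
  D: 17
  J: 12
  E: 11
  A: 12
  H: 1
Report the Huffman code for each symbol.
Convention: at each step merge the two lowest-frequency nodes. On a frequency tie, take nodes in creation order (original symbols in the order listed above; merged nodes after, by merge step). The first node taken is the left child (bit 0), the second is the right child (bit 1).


Huffman tree construction:
Step 1: Merge H(1) + E(11) = 12
Step 2: Merge J(12) + A(12) = 24
Step 3: Merge (H+E)(12) + D(17) = 29
Step 4: Merge (J+A)(24) + ((H+E)+D)(29) = 53
Read each symbol's code off the tree from the root (left child = 0, right child = 1).

Codes:
  D: 11 (length 2)
  J: 00 (length 2)
  E: 101 (length 3)
  A: 01 (length 2)
  H: 100 (length 3)
Average code length: 118/53 = 2.2264 bits/symbol


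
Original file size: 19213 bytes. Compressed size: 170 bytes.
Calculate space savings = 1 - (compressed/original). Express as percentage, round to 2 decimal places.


ratio = compressed/original = 170/19213 = 0.008848
savings = 1 - ratio = 1 - 0.008848 = 0.991152
as a percentage: 0.991152 * 100 = 99.12%

Space savings = 1 - 170/19213 = 99.12%


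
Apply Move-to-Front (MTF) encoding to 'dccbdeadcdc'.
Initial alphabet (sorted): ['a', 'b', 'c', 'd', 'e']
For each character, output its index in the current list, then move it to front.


MTF encoding:
'd': index 3 in ['a', 'b', 'c', 'd', 'e'] -> ['d', 'a', 'b', 'c', 'e']
'c': index 3 in ['d', 'a', 'b', 'c', 'e'] -> ['c', 'd', 'a', 'b', 'e']
'c': index 0 in ['c', 'd', 'a', 'b', 'e'] -> ['c', 'd', 'a', 'b', 'e']
'b': index 3 in ['c', 'd', 'a', 'b', 'e'] -> ['b', 'c', 'd', 'a', 'e']
'd': index 2 in ['b', 'c', 'd', 'a', 'e'] -> ['d', 'b', 'c', 'a', 'e']
'e': index 4 in ['d', 'b', 'c', 'a', 'e'] -> ['e', 'd', 'b', 'c', 'a']
'a': index 4 in ['e', 'd', 'b', 'c', 'a'] -> ['a', 'e', 'd', 'b', 'c']
'd': index 2 in ['a', 'e', 'd', 'b', 'c'] -> ['d', 'a', 'e', 'b', 'c']
'c': index 4 in ['d', 'a', 'e', 'b', 'c'] -> ['c', 'd', 'a', 'e', 'b']
'd': index 1 in ['c', 'd', 'a', 'e', 'b'] -> ['d', 'c', 'a', 'e', 'b']
'c': index 1 in ['d', 'c', 'a', 'e', 'b'] -> ['c', 'd', 'a', 'e', 'b']


Output: [3, 3, 0, 3, 2, 4, 4, 2, 4, 1, 1]


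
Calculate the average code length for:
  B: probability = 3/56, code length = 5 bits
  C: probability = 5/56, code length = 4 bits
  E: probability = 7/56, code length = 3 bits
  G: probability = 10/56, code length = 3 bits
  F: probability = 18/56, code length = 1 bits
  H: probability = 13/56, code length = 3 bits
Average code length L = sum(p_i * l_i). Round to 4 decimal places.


Weighted contributions p_i * l_i:
  B: (3/56) * 5 = 15/56
  C: (5/56) * 4 = 20/56
  E: (7/56) * 3 = 21/56
  G: (10/56) * 3 = 30/56
  F: (18/56) * 1 = 18/56
  H: (13/56) * 3 = 39/56
Sum = (15 + 20 + 21 + 30 + 18 + 39)/56 = 143/56

L = 143/56 = 2.5536 bits/symbol


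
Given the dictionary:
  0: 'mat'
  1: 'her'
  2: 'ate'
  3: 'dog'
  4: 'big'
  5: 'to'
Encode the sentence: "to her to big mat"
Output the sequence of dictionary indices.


Look up each word in the dictionary:
  'to' -> 5
  'her' -> 1
  'to' -> 5
  'big' -> 4
  'mat' -> 0

Encoded: [5, 1, 5, 4, 0]


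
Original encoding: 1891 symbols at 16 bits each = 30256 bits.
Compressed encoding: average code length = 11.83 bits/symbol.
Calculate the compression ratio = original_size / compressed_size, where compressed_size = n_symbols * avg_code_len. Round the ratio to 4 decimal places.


original_size = n_symbols * orig_bits = 1891 * 16 = 30256 bits
compressed_size = n_symbols * avg_code_len = 1891 * 11.83 = 22370.53 bits
ratio = original_size / compressed_size = 30256 / 22370.53 = 1.3525

Compression ratio = 1.3525


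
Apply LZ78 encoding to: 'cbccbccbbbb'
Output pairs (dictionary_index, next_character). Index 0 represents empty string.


LZ78 encoding steps:
Dictionary: {0: ''}
Step 1: w='' (idx 0), next='c' -> output (0, 'c'), add 'c' as idx 1
Step 2: w='' (idx 0), next='b' -> output (0, 'b'), add 'b' as idx 2
Step 3: w='c' (idx 1), next='c' -> output (1, 'c'), add 'cc' as idx 3
Step 4: w='b' (idx 2), next='c' -> output (2, 'c'), add 'bc' as idx 4
Step 5: w='c' (idx 1), next='b' -> output (1, 'b'), add 'cb' as idx 5
Step 6: w='b' (idx 2), next='b' -> output (2, 'b'), add 'bb' as idx 6
Step 7: w='b' (idx 2), end of input -> output (2, '')


Encoded: [(0, 'c'), (0, 'b'), (1, 'c'), (2, 'c'), (1, 'b'), (2, 'b'), (2, '')]


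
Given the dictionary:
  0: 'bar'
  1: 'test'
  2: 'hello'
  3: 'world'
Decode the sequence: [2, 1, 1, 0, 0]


Look up each index in the dictionary:
  2 -> 'hello'
  1 -> 'test'
  1 -> 'test'
  0 -> 'bar'
  0 -> 'bar'

Decoded: "hello test test bar bar"


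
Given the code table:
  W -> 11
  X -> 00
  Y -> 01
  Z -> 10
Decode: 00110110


Decoding:
00 -> X
11 -> W
01 -> Y
10 -> Z


Result: XWYZ


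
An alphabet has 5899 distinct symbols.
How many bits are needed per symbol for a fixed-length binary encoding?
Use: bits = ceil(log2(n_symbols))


log2(5899) = 12.5263
Bracket: 2^12 = 4096 < 5899 <= 2^13 = 8192
So ceil(log2(5899)) = 13

bits = ceil(log2(5899)) = ceil(12.5263) = 13 bits


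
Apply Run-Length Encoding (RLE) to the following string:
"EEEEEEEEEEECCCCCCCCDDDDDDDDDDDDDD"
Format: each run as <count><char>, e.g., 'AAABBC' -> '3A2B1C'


Scanning runs left to right:
  i=0: run of 'E' x 11 -> '11E'
  i=11: run of 'C' x 8 -> '8C'
  i=19: run of 'D' x 14 -> '14D'

RLE = 11E8C14D


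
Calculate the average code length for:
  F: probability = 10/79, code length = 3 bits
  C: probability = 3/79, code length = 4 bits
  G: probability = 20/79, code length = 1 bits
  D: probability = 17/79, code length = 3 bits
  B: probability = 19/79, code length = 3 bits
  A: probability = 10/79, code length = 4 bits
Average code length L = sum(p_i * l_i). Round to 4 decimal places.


Weighted contributions p_i * l_i:
  F: (10/79) * 3 = 30/79
  C: (3/79) * 4 = 12/79
  G: (20/79) * 1 = 20/79
  D: (17/79) * 3 = 51/79
  B: (19/79) * 3 = 57/79
  A: (10/79) * 4 = 40/79
Sum = (30 + 12 + 20 + 51 + 57 + 40)/79 = 210/79

L = 210/79 = 2.6582 bits/symbol


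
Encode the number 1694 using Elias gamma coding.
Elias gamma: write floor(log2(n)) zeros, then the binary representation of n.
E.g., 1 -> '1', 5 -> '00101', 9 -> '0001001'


num_bits = floor(log2(1694)) + 1 = 11
leading_zeros = num_bits - 1 = 10
binary(1694) = 11010011110

Elias gamma(1694) = '0000000000' + '11010011110' = 000000000011010011110 (21 bits)


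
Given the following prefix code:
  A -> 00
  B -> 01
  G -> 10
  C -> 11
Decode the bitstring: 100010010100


Decoding step by step:
Bits 10 -> G
Bits 00 -> A
Bits 10 -> G
Bits 01 -> B
Bits 01 -> B
Bits 00 -> A


Decoded message: GAGBBA


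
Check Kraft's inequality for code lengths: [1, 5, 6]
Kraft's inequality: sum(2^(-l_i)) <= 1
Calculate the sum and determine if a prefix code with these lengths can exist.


Sum = 2^(-1) + 2^(-5) + 2^(-6)
    = 0.5 + 0.03125 + 0.015625
    = 35/64 = 0.546875
Since 0.546875 <= 1, Kraft's inequality IS satisfied.
A prefix code with these lengths CAN exist.

Kraft sum = 0.546875. Satisfied.


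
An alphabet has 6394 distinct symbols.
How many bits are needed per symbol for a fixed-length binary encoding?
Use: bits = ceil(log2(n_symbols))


log2(6394) = 12.6425
Bracket: 2^12 = 4096 < 6394 <= 2^13 = 8192
So ceil(log2(6394)) = 13

bits = ceil(log2(6394)) = ceil(12.6425) = 13 bits


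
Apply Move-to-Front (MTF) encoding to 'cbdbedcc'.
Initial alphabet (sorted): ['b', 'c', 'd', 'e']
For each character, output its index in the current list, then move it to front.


MTF encoding:
'c': index 1 in ['b', 'c', 'd', 'e'] -> ['c', 'b', 'd', 'e']
'b': index 1 in ['c', 'b', 'd', 'e'] -> ['b', 'c', 'd', 'e']
'd': index 2 in ['b', 'c', 'd', 'e'] -> ['d', 'b', 'c', 'e']
'b': index 1 in ['d', 'b', 'c', 'e'] -> ['b', 'd', 'c', 'e']
'e': index 3 in ['b', 'd', 'c', 'e'] -> ['e', 'b', 'd', 'c']
'd': index 2 in ['e', 'b', 'd', 'c'] -> ['d', 'e', 'b', 'c']
'c': index 3 in ['d', 'e', 'b', 'c'] -> ['c', 'd', 'e', 'b']
'c': index 0 in ['c', 'd', 'e', 'b'] -> ['c', 'd', 'e', 'b']


Output: [1, 1, 2, 1, 3, 2, 3, 0]


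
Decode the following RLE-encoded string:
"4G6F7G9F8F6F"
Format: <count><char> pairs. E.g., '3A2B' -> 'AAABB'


Expanding each <count><char> pair:
  4G -> 'GGGG'
  6F -> 'FFFFFF'
  7G -> 'GGGGGGG'
  9F -> 'FFFFFFFFF'
  8F -> 'FFFFFFFF'
  6F -> 'FFFFFF'

Decoded = GGGGFFFFFFGGGGGGGFFFFFFFFFFFFFFFFFFFFFFF


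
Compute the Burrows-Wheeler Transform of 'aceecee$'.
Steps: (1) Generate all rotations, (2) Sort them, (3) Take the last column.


Rotations (sorted):
  0: $aceecee -> last char: e
  1: aceecee$ -> last char: $
  2: cee$acee -> last char: e
  3: ceecee$a -> last char: a
  4: e$aceece -> last char: e
  5: ecee$ace -> last char: e
  6: ee$aceec -> last char: c
  7: eecee$ac -> last char: c


BWT = e$eaeecc


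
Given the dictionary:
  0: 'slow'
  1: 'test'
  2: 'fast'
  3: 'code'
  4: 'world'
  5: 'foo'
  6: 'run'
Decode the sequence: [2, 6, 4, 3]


Look up each index in the dictionary:
  2 -> 'fast'
  6 -> 'run'
  4 -> 'world'
  3 -> 'code'

Decoded: "fast run world code"


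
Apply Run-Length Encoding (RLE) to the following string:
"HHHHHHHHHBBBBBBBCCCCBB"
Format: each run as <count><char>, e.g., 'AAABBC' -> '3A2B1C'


Scanning runs left to right:
  i=0: run of 'H' x 9 -> '9H'
  i=9: run of 'B' x 7 -> '7B'
  i=16: run of 'C' x 4 -> '4C'
  i=20: run of 'B' x 2 -> '2B'

RLE = 9H7B4C2B


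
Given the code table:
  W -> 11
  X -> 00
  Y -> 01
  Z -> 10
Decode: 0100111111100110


Decoding:
01 -> Y
00 -> X
11 -> W
11 -> W
11 -> W
10 -> Z
01 -> Y
10 -> Z


Result: YXWWWZYZ


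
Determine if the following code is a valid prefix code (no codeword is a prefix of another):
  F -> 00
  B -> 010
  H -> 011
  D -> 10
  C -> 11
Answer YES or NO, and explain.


Checking each pair (does one codeword prefix another?):
  F='00' vs B='010': no prefix
  F='00' vs H='011': no prefix
  F='00' vs D='10': no prefix
  F='00' vs C='11': no prefix
  B='010' vs F='00': no prefix
  B='010' vs H='011': no prefix
  B='010' vs D='10': no prefix
  B='010' vs C='11': no prefix
  H='011' vs F='00': no prefix
  H='011' vs B='010': no prefix
  H='011' vs D='10': no prefix
  H='011' vs C='11': no prefix
  D='10' vs F='00': no prefix
  D='10' vs B='010': no prefix
  D='10' vs H='011': no prefix
  D='10' vs C='11': no prefix
  C='11' vs F='00': no prefix
  C='11' vs B='010': no prefix
  C='11' vs H='011': no prefix
  C='11' vs D='10': no prefix
No violation found over all pairs.

YES -- this is a valid prefix code. No codeword is a prefix of any other codeword.


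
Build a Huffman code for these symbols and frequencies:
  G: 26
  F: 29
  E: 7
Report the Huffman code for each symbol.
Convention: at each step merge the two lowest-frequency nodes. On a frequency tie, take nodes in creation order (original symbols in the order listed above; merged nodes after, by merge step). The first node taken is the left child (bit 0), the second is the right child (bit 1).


Huffman tree construction:
Step 1: Merge E(7) + G(26) = 33
Step 2: Merge F(29) + (E+G)(33) = 62
Read each symbol's code off the tree from the root (left child = 0, right child = 1).

Codes:
  G: 11 (length 2)
  F: 0 (length 1)
  E: 10 (length 2)
Average code length: 95/62 = 1.5323 bits/symbol


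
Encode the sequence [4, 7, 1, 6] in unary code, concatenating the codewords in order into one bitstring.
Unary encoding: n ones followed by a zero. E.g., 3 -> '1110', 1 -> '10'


Encode each number as n ones followed by a terminating 0:
  4 -> 11110 (5 bits)
  7 -> 11111110 (8 bits)
  1 -> 10 (2 bits)
  6 -> 1111110 (7 bits)
Total length = 5 + 8 + 2 + 7 = 22 bits.

Unary([4, 7, 1, 6]) = 1111011111110101111110 (22 bits)


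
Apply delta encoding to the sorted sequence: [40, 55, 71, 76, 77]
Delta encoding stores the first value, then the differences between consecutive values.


First value: 40
Deltas:
  55 - 40 = 15
  71 - 55 = 16
  76 - 71 = 5
  77 - 76 = 1


Delta encoded: [40, 15, 16, 5, 1]


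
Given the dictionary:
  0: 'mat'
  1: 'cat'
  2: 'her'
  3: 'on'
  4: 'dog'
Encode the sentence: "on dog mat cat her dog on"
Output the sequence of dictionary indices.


Look up each word in the dictionary:
  'on' -> 3
  'dog' -> 4
  'mat' -> 0
  'cat' -> 1
  'her' -> 2
  'dog' -> 4
  'on' -> 3

Encoded: [3, 4, 0, 1, 2, 4, 3]


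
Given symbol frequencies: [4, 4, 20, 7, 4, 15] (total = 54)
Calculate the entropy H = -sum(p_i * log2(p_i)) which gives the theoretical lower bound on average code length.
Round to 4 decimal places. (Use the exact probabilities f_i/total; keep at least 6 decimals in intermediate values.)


Per-symbol terms -p_i * log2(p_i) with p_i = f_i/54:
  p = 4/54 = 0.074074: log2(p) = -3.754888, -p*log2(p) = 0.278140
  p = 4/54 = 0.074074: log2(p) = -3.754888, -p*log2(p) = 0.278140
  p = 20/54 = 0.370370: log2(p) = -1.432959, -p*log2(p) = 0.530726
  p = 7/54 = 0.129630: log2(p) = -2.947533, -p*log2(p) = 0.382088
  p = 4/54 = 0.074074: log2(p) = -3.754888, -p*log2(p) = 0.278140
  p = 15/54 = 0.277778: log2(p) = -1.847997, -p*log2(p) = 0.513332
H = 0.278140 + 0.278140 + 0.530726 + 0.382088 + 0.278140 + 0.513332 = 2.260566

H = 2.2606 bits/symbol


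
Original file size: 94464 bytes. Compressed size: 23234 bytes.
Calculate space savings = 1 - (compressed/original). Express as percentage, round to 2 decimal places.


ratio = compressed/original = 23234/94464 = 0.245956
savings = 1 - ratio = 1 - 0.245956 = 0.754044
as a percentage: 0.754044 * 100 = 75.4%

Space savings = 1 - 23234/94464 = 75.4%


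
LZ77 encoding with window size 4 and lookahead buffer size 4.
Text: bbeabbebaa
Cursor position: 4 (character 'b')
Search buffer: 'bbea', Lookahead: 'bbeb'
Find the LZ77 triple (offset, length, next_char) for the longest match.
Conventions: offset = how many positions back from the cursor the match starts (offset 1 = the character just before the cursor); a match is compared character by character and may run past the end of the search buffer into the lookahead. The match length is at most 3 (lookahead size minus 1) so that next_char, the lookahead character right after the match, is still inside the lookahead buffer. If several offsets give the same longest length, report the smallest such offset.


Try each offset into the search buffer:
  offset=1 (pos 3, char 'a'): match length 0
  offset=2 (pos 2, char 'e'): match length 0
  offset=3 (pos 1, char 'b'): match length 1
  offset=4 (pos 0, char 'b'): match length 3
Longest match has length 3 at offset 4.
next_char = character at position 4 + 3 = 7 -> 'b'

Best match: offset=4, length=3 (matching 'bbe' starting at position 0)
LZ77 triple: (4, 3, 'b')


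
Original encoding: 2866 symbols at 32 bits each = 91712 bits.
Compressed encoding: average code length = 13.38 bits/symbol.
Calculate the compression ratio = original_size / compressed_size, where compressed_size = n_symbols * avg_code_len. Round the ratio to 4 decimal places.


original_size = n_symbols * orig_bits = 2866 * 32 = 91712 bits
compressed_size = n_symbols * avg_code_len = 2866 * 13.38 = 38347.08 bits
ratio = original_size / compressed_size = 91712 / 38347.08 = 2.3916

Compression ratio = 2.3916
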